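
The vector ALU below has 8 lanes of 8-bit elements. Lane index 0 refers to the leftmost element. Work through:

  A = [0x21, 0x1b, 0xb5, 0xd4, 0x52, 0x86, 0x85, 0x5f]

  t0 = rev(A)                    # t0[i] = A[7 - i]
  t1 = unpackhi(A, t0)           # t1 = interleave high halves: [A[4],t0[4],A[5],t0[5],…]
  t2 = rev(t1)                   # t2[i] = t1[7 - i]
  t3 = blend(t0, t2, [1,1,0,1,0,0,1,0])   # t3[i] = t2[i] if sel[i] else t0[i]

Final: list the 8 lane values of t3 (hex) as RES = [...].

RES = [ 0x21  0x5f  0x86  0x85  0xd4  0xb5  0xd4  0x21 ]

t0 = [0x5f, 0x85, 0x86, 0x52, 0xd4, 0xb5, 0x1b, 0x21]
t1 = [0x52, 0xd4, 0x86, 0xb5, 0x85, 0x1b, 0x5f, 0x21]
t2 = [0x21, 0x5f, 0x1b, 0x85, 0xb5, 0x86, 0xd4, 0x52]
t3 = [0x21, 0x5f, 0x86, 0x85, 0xd4, 0xb5, 0xd4, 0x21]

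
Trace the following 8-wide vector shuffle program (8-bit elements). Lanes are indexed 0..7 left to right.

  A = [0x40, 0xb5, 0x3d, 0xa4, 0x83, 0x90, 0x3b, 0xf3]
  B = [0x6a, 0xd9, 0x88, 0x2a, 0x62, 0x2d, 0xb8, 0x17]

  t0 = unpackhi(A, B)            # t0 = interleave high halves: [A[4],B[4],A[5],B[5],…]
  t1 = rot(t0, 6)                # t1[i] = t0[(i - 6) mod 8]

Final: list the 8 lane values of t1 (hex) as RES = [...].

t0 = [0x83, 0x62, 0x90, 0x2d, 0x3b, 0xb8, 0xf3, 0x17]
t1 = [0x90, 0x2d, 0x3b, 0xb8, 0xf3, 0x17, 0x83, 0x62]

RES = [0x90, 0x2d, 0x3b, 0xb8, 0xf3, 0x17, 0x83, 0x62]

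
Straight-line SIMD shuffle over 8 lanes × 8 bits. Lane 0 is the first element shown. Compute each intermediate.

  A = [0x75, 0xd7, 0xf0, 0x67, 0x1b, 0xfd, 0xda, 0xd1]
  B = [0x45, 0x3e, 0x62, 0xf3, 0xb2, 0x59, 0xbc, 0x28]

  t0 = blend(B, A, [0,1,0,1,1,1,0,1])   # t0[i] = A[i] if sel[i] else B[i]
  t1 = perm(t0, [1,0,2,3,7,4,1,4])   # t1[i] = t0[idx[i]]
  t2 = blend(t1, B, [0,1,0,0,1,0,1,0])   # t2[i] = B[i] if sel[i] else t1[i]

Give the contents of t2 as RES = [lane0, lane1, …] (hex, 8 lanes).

→ t0 |45|d7|62|67|1b|fd|bc|d1|
→ t1 |d7|45|62|67|d1|1b|d7|1b|
→ t2 |d7|3e|62|67|b2|1b|bc|1b|

RES = [0xd7, 0x3e, 0x62, 0x67, 0xb2, 0x1b, 0xbc, 0x1b]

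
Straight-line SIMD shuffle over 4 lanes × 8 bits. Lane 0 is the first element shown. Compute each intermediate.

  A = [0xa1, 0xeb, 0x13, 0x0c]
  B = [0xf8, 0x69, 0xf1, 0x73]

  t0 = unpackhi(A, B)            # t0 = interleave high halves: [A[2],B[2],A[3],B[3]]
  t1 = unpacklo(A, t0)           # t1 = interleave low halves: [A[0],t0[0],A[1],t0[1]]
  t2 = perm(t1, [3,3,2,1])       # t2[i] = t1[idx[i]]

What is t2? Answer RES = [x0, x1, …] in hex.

→ t0 |13|f1|0c|73|
→ t1 |a1|13|eb|f1|
→ t2 |f1|f1|eb|13|

RES = [ 0xf1  0xf1  0xeb  0x13 ]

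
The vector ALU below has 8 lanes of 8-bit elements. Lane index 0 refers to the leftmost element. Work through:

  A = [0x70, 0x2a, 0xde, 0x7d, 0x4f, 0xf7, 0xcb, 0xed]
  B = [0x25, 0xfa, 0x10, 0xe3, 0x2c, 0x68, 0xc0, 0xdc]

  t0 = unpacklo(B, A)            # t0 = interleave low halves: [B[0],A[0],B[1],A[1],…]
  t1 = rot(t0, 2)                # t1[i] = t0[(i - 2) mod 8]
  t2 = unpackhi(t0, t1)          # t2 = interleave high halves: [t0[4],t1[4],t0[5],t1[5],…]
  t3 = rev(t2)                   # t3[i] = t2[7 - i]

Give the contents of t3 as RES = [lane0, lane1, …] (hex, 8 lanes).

RES = [ 0xde  0x7d  0x10  0xe3  0x2a  0xde  0xfa  0x10 ]

t0 = [0x25, 0x70, 0xfa, 0x2a, 0x10, 0xde, 0xe3, 0x7d]
t1 = [0xe3, 0x7d, 0x25, 0x70, 0xfa, 0x2a, 0x10, 0xde]
t2 = [0x10, 0xfa, 0xde, 0x2a, 0xe3, 0x10, 0x7d, 0xde]
t3 = [0xde, 0x7d, 0x10, 0xe3, 0x2a, 0xde, 0xfa, 0x10]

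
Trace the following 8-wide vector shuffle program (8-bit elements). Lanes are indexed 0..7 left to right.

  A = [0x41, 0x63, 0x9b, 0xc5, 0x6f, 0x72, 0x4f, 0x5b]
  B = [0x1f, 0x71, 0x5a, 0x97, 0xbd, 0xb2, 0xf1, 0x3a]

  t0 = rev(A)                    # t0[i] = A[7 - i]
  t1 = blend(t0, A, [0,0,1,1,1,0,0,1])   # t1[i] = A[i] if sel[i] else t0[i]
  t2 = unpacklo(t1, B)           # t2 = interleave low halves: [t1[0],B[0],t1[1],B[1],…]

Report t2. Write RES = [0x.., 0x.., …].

RES = [ 0x5b  0x1f  0x4f  0x71  0x9b  0x5a  0xc5  0x97 ]

→ t0 |5b|4f|72|6f|c5|9b|63|41|
→ t1 |5b|4f|9b|c5|6f|9b|63|5b|
→ t2 |5b|1f|4f|71|9b|5a|c5|97|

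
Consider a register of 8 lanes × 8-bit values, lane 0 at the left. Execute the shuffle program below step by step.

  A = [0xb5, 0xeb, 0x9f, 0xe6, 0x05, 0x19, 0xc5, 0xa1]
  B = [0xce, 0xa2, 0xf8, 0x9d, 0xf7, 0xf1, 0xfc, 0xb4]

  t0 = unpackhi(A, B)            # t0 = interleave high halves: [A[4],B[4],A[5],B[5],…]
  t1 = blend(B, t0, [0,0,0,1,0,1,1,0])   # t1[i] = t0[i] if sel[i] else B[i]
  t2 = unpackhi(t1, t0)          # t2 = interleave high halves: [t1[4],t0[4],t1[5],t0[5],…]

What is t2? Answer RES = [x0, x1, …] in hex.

RES = [0xf7, 0xc5, 0xfc, 0xfc, 0xa1, 0xa1, 0xb4, 0xb4]

→ t0 |05|f7|19|f1|c5|fc|a1|b4|
→ t1 |ce|a2|f8|f1|f7|fc|a1|b4|
→ t2 |f7|c5|fc|fc|a1|a1|b4|b4|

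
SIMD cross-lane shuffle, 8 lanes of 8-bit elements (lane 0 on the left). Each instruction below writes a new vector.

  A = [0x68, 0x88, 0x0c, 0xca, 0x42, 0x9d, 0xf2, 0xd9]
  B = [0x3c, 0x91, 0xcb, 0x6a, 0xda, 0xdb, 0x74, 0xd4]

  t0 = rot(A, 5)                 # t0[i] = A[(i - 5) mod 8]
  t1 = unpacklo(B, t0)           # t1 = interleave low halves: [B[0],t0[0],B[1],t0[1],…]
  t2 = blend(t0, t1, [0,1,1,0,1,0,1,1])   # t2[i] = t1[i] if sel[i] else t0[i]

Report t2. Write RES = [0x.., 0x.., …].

RES = [ 0xca  0xca  0x91  0xf2  0xcb  0x68  0x6a  0xf2 ]

t0 = [0xca, 0x42, 0x9d, 0xf2, 0xd9, 0x68, 0x88, 0x0c]
t1 = [0x3c, 0xca, 0x91, 0x42, 0xcb, 0x9d, 0x6a, 0xf2]
t2 = [0xca, 0xca, 0x91, 0xf2, 0xcb, 0x68, 0x6a, 0xf2]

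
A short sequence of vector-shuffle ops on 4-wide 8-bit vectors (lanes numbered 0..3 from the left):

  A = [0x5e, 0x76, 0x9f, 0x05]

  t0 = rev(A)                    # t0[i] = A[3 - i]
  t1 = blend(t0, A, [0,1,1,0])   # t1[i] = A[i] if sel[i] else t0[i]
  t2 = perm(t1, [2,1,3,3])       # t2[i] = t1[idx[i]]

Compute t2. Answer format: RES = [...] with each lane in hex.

RES = [ 0x9f  0x76  0x5e  0x5e ]

  t0: 05 9f 76 5e
  t1: 05 76 9f 5e
  t2: 9f 76 5e 5e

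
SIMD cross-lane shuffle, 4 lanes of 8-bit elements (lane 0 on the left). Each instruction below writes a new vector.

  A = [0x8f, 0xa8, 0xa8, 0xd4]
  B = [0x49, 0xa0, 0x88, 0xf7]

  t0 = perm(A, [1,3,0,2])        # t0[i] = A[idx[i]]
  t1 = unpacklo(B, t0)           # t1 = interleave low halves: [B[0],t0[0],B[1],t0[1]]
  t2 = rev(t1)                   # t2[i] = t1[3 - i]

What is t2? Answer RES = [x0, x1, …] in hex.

RES = [ 0xd4  0xa0  0xa8  0x49 ]

  t0: a8 d4 8f a8
  t1: 49 a8 a0 d4
  t2: d4 a0 a8 49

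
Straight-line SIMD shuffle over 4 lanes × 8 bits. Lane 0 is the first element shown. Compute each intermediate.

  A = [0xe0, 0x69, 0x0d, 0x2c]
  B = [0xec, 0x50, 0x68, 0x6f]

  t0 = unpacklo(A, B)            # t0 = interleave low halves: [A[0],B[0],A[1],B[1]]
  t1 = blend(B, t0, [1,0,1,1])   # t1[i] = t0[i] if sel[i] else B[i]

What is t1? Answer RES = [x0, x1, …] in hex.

t0 = [0xe0, 0xec, 0x69, 0x50]
t1 = [0xe0, 0x50, 0x69, 0x50]

RES = [ 0xe0  0x50  0x69  0x50 ]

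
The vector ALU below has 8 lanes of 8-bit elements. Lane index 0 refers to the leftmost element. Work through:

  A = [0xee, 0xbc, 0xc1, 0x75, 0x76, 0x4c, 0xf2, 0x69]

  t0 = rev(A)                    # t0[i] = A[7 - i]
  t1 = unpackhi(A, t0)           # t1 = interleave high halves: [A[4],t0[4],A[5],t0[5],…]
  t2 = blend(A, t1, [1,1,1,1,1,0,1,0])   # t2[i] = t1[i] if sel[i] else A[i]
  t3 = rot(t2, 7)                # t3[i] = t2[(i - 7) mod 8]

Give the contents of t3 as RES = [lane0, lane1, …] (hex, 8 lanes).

  t0: 69 f2 4c 76 75 c1 bc ee
  t1: 76 75 4c c1 f2 bc 69 ee
  t2: 76 75 4c c1 f2 4c 69 69
  t3: 75 4c c1 f2 4c 69 69 76

RES = [ 0x75  0x4c  0xc1  0xf2  0x4c  0x69  0x69  0x76 ]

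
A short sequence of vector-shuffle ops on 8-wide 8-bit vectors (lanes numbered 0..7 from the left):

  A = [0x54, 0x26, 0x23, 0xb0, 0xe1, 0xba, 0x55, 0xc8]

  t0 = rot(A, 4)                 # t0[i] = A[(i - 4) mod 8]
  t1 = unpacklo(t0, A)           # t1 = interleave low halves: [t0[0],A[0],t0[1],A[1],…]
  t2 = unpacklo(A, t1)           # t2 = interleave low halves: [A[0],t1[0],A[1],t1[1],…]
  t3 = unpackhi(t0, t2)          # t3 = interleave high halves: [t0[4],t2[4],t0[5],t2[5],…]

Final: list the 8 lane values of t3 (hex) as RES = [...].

→ t0 |e1|ba|55|c8|54|26|23|b0|
→ t1 |e1|54|ba|26|55|23|c8|b0|
→ t2 |54|e1|26|54|23|ba|b0|26|
→ t3 |54|23|26|ba|23|b0|b0|26|

RES = [0x54, 0x23, 0x26, 0xba, 0x23, 0xb0, 0xb0, 0x26]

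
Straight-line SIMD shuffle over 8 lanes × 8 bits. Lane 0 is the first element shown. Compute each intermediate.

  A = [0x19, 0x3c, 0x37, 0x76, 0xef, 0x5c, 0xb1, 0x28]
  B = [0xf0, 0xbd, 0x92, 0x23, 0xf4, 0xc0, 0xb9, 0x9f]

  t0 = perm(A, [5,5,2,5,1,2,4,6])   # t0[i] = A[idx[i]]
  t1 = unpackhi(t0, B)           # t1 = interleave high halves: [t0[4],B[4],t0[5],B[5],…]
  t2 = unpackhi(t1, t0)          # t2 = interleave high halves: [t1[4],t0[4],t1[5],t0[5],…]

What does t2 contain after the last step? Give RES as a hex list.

t0 = [0x5c, 0x5c, 0x37, 0x5c, 0x3c, 0x37, 0xef, 0xb1]
t1 = [0x3c, 0xf4, 0x37, 0xc0, 0xef, 0xb9, 0xb1, 0x9f]
t2 = [0xef, 0x3c, 0xb9, 0x37, 0xb1, 0xef, 0x9f, 0xb1]

RES = [0xef, 0x3c, 0xb9, 0x37, 0xb1, 0xef, 0x9f, 0xb1]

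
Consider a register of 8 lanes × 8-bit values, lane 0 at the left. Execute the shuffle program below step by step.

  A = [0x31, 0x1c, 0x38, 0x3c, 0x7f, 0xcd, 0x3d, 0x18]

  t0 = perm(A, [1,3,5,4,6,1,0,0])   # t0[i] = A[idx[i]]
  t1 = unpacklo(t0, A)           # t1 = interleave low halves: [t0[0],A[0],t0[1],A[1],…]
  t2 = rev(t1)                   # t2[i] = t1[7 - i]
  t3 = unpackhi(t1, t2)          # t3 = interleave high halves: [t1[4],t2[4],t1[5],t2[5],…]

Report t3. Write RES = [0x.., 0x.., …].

RES = [0xcd, 0x1c, 0x38, 0x3c, 0x7f, 0x31, 0x3c, 0x1c]

→ t0 |1c|3c|cd|7f|3d|1c|31|31|
→ t1 |1c|31|3c|1c|cd|38|7f|3c|
→ t2 |3c|7f|38|cd|1c|3c|31|1c|
→ t3 |cd|1c|38|3c|7f|31|3c|1c|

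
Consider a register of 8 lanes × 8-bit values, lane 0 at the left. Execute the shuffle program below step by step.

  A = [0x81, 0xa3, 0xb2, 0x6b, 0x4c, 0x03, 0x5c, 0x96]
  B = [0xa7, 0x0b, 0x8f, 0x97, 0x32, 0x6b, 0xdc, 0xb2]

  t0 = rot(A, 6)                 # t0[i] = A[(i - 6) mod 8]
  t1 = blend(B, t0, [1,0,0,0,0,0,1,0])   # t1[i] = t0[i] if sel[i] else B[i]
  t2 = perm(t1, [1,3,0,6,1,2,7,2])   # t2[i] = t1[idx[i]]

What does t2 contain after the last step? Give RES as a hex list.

→ t0 |b2|6b|4c|03|5c|96|81|a3|
→ t1 |b2|0b|8f|97|32|6b|81|b2|
→ t2 |0b|97|b2|81|0b|8f|b2|8f|

RES = [ 0x0b  0x97  0xb2  0x81  0x0b  0x8f  0xb2  0x8f ]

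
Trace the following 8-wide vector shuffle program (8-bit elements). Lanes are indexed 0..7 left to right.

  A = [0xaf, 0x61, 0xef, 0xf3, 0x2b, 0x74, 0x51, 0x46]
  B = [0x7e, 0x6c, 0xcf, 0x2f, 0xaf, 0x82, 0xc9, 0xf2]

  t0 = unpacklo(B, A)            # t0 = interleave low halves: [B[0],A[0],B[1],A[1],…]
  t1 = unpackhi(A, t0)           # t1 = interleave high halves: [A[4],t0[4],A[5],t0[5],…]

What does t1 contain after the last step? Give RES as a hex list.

t0 = [0x7e, 0xaf, 0x6c, 0x61, 0xcf, 0xef, 0x2f, 0xf3]
t1 = [0x2b, 0xcf, 0x74, 0xef, 0x51, 0x2f, 0x46, 0xf3]

RES = [ 0x2b  0xcf  0x74  0xef  0x51  0x2f  0x46  0xf3 ]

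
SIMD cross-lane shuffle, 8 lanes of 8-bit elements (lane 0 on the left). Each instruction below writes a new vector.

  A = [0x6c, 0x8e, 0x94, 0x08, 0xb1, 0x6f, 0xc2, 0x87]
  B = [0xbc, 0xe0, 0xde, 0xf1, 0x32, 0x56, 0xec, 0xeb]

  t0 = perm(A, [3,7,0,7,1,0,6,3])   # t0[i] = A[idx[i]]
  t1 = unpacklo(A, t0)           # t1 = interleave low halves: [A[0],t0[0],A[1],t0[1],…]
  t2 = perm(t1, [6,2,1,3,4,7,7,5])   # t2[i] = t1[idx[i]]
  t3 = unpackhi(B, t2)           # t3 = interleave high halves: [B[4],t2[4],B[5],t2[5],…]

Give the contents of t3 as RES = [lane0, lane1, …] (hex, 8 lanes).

RES = [0x32, 0x94, 0x56, 0x87, 0xec, 0x87, 0xeb, 0x6c]

t0 = [0x08, 0x87, 0x6c, 0x87, 0x8e, 0x6c, 0xc2, 0x08]
t1 = [0x6c, 0x08, 0x8e, 0x87, 0x94, 0x6c, 0x08, 0x87]
t2 = [0x08, 0x8e, 0x08, 0x87, 0x94, 0x87, 0x87, 0x6c]
t3 = [0x32, 0x94, 0x56, 0x87, 0xec, 0x87, 0xeb, 0x6c]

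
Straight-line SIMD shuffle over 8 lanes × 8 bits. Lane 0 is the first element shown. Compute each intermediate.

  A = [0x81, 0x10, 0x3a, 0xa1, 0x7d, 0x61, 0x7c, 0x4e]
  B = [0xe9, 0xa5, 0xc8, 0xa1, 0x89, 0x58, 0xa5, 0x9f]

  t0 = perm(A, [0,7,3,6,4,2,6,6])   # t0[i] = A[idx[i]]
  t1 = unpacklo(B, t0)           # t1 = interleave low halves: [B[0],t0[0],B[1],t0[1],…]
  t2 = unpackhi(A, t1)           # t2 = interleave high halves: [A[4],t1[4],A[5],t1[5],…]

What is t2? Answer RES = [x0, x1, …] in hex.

  t0: 81 4e a1 7c 7d 3a 7c 7c
  t1: e9 81 a5 4e c8 a1 a1 7c
  t2: 7d c8 61 a1 7c a1 4e 7c

RES = [ 0x7d  0xc8  0x61  0xa1  0x7c  0xa1  0x4e  0x7c ]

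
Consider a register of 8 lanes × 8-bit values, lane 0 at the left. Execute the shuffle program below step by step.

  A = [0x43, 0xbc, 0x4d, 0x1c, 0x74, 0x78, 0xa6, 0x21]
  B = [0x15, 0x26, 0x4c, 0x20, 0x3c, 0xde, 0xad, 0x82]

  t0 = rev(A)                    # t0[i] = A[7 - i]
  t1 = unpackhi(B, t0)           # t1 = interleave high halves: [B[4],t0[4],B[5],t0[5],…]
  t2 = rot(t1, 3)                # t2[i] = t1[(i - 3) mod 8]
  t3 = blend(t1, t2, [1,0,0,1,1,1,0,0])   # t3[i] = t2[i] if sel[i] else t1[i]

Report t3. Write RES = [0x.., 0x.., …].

RES = [0xbc, 0x1c, 0xde, 0x3c, 0x1c, 0xde, 0x82, 0x43]

  t0: 21 a6 78 74 1c 4d bc 43
  t1: 3c 1c de 4d ad bc 82 43
  t2: bc 82 43 3c 1c de 4d ad
  t3: bc 1c de 3c 1c de 82 43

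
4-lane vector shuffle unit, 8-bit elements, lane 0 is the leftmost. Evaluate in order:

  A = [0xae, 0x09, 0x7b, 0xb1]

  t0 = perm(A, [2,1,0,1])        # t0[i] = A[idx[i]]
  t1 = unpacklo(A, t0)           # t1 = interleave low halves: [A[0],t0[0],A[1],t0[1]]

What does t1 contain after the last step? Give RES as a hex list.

t0 = [0x7b, 0x09, 0xae, 0x09]
t1 = [0xae, 0x7b, 0x09, 0x09]

RES = [ 0xae  0x7b  0x09  0x09 ]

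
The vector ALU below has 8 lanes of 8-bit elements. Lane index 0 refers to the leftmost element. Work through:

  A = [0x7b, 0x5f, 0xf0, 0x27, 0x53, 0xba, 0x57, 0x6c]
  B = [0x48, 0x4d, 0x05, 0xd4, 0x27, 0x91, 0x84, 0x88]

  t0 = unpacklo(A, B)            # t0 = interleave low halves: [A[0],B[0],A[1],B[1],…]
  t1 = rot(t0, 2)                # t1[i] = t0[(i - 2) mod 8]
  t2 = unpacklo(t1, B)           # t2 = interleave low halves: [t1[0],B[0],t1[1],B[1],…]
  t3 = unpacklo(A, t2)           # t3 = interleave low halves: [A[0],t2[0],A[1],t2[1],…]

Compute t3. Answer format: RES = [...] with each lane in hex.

  t0: 7b 48 5f 4d f0 05 27 d4
  t1: 27 d4 7b 48 5f 4d f0 05
  t2: 27 48 d4 4d 7b 05 48 d4
  t3: 7b 27 5f 48 f0 d4 27 4d

RES = [ 0x7b  0x27  0x5f  0x48  0xf0  0xd4  0x27  0x4d ]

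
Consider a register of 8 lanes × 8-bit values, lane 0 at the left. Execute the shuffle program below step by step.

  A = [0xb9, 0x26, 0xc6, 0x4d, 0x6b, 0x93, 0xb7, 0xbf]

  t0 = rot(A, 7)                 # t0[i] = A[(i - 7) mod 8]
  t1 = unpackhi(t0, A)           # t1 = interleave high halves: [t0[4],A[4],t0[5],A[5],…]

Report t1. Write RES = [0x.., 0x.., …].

→ t0 |26|c6|4d|6b|93|b7|bf|b9|
→ t1 |93|6b|b7|93|bf|b7|b9|bf|

RES = [0x93, 0x6b, 0xb7, 0x93, 0xbf, 0xb7, 0xb9, 0xbf]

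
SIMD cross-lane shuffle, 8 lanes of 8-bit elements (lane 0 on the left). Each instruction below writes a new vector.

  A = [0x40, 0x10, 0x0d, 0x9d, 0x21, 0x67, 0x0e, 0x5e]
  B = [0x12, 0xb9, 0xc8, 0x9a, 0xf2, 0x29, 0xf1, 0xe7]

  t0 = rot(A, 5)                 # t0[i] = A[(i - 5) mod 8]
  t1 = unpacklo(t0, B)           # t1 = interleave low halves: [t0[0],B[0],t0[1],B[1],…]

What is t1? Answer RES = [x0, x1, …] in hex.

RES = [ 0x9d  0x12  0x21  0xb9  0x67  0xc8  0x0e  0x9a ]

  t0: 9d 21 67 0e 5e 40 10 0d
  t1: 9d 12 21 b9 67 c8 0e 9a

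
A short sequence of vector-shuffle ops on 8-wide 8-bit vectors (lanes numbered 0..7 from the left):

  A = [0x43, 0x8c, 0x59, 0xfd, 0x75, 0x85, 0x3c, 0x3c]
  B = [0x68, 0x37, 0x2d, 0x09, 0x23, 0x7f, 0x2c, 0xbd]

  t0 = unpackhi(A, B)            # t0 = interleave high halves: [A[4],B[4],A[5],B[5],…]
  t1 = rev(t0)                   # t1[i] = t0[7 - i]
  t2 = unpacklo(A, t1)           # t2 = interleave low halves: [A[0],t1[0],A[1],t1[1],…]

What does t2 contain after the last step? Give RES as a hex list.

  t0: 75 23 85 7f 3c 2c 3c bd
  t1: bd 3c 2c 3c 7f 85 23 75
  t2: 43 bd 8c 3c 59 2c fd 3c

RES = [0x43, 0xbd, 0x8c, 0x3c, 0x59, 0x2c, 0xfd, 0x3c]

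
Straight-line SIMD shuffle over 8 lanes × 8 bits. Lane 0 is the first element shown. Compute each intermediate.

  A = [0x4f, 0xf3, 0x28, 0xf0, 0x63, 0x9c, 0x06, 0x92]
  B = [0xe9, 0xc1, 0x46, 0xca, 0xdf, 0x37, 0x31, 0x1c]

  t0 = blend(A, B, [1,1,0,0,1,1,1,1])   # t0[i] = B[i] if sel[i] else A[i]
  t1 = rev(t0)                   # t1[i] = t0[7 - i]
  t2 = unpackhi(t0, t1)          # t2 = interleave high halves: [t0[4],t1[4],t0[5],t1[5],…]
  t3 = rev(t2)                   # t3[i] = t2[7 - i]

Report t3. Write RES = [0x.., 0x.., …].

  t0: e9 c1 28 f0 df 37 31 1c
  t1: 1c 31 37 df f0 28 c1 e9
  t2: df f0 37 28 31 c1 1c e9
  t3: e9 1c c1 31 28 37 f0 df

RES = [0xe9, 0x1c, 0xc1, 0x31, 0x28, 0x37, 0xf0, 0xdf]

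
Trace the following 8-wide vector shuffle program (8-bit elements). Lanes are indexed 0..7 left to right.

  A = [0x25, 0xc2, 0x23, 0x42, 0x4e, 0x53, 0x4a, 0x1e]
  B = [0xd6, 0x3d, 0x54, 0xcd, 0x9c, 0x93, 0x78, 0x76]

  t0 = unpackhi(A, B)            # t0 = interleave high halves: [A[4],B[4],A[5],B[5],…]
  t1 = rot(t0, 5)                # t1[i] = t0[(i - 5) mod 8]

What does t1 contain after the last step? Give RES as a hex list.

RES = [ 0x93  0x4a  0x78  0x1e  0x76  0x4e  0x9c  0x53 ]

t0 = [0x4e, 0x9c, 0x53, 0x93, 0x4a, 0x78, 0x1e, 0x76]
t1 = [0x93, 0x4a, 0x78, 0x1e, 0x76, 0x4e, 0x9c, 0x53]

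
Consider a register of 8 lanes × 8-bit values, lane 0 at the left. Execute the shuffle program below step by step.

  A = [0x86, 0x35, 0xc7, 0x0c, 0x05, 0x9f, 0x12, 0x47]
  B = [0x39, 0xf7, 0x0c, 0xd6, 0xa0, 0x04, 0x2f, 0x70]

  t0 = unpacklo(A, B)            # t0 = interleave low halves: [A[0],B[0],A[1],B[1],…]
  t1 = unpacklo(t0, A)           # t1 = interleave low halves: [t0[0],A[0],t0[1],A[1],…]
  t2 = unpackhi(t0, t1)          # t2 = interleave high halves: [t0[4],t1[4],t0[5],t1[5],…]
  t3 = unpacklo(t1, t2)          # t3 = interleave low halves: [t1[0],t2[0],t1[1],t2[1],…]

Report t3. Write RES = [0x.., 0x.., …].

RES = [0x86, 0xc7, 0x86, 0x35, 0x39, 0x0c, 0x35, 0xc7]

t0 = [0x86, 0x39, 0x35, 0xf7, 0xc7, 0x0c, 0x0c, 0xd6]
t1 = [0x86, 0x86, 0x39, 0x35, 0x35, 0xc7, 0xf7, 0x0c]
t2 = [0xc7, 0x35, 0x0c, 0xc7, 0x0c, 0xf7, 0xd6, 0x0c]
t3 = [0x86, 0xc7, 0x86, 0x35, 0x39, 0x0c, 0x35, 0xc7]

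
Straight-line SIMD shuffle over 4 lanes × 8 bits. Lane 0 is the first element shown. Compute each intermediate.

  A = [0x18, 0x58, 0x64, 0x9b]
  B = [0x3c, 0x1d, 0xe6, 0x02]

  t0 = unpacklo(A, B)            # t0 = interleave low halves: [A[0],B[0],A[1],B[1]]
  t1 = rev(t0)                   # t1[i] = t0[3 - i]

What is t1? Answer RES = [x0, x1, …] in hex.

RES = [0x1d, 0x58, 0x3c, 0x18]

t0 = [0x18, 0x3c, 0x58, 0x1d]
t1 = [0x1d, 0x58, 0x3c, 0x18]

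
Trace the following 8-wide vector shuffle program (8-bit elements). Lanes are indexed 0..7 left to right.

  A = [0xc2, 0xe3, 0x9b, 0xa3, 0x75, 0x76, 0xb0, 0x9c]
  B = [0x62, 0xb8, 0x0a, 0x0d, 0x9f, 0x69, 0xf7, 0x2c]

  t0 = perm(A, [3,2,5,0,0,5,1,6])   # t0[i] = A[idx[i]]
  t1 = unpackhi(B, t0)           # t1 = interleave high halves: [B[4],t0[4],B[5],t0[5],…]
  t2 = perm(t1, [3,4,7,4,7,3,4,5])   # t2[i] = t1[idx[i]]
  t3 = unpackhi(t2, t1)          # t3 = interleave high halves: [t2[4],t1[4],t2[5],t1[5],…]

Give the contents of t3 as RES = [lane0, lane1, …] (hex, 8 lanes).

t0 = [0xa3, 0x9b, 0x76, 0xc2, 0xc2, 0x76, 0xe3, 0xb0]
t1 = [0x9f, 0xc2, 0x69, 0x76, 0xf7, 0xe3, 0x2c, 0xb0]
t2 = [0x76, 0xf7, 0xb0, 0xf7, 0xb0, 0x76, 0xf7, 0xe3]
t3 = [0xb0, 0xf7, 0x76, 0xe3, 0xf7, 0x2c, 0xe3, 0xb0]

RES = [ 0xb0  0xf7  0x76  0xe3  0xf7  0x2c  0xe3  0xb0 ]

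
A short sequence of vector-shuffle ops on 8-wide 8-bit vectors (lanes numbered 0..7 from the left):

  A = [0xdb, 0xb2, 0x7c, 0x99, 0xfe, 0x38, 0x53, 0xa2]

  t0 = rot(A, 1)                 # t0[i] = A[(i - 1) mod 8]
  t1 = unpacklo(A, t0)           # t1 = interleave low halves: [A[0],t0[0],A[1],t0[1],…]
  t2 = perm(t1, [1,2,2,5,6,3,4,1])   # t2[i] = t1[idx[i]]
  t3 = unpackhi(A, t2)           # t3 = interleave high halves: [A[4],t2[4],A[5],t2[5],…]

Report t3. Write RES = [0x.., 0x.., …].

RES = [0xfe, 0x99, 0x38, 0xdb, 0x53, 0x7c, 0xa2, 0xa2]

t0 = [0xa2, 0xdb, 0xb2, 0x7c, 0x99, 0xfe, 0x38, 0x53]
t1 = [0xdb, 0xa2, 0xb2, 0xdb, 0x7c, 0xb2, 0x99, 0x7c]
t2 = [0xa2, 0xb2, 0xb2, 0xb2, 0x99, 0xdb, 0x7c, 0xa2]
t3 = [0xfe, 0x99, 0x38, 0xdb, 0x53, 0x7c, 0xa2, 0xa2]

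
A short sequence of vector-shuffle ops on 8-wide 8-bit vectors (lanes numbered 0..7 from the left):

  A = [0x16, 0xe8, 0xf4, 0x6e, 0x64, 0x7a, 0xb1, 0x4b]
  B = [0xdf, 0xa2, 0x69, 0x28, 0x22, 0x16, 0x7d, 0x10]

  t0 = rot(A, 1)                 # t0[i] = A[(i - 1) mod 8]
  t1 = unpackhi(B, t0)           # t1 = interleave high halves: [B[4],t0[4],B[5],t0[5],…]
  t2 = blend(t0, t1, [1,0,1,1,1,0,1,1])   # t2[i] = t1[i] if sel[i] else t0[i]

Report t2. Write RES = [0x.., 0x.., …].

RES = [ 0x22  0x16  0x16  0x64  0x7d  0x64  0x10  0xb1 ]

  t0: 4b 16 e8 f4 6e 64 7a b1
  t1: 22 6e 16 64 7d 7a 10 b1
  t2: 22 16 16 64 7d 64 10 b1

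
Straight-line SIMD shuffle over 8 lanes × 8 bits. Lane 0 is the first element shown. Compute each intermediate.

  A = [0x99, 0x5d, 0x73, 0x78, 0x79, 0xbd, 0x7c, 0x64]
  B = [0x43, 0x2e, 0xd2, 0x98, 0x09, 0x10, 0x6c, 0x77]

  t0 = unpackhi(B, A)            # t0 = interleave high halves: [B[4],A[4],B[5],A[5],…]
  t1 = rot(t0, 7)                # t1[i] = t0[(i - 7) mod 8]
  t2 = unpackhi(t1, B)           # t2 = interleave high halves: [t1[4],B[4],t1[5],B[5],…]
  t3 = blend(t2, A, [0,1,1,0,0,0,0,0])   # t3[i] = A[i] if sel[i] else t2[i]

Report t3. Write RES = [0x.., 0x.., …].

t0 = [0x09, 0x79, 0x10, 0xbd, 0x6c, 0x7c, 0x77, 0x64]
t1 = [0x79, 0x10, 0xbd, 0x6c, 0x7c, 0x77, 0x64, 0x09]
t2 = [0x7c, 0x09, 0x77, 0x10, 0x64, 0x6c, 0x09, 0x77]
t3 = [0x7c, 0x5d, 0x73, 0x10, 0x64, 0x6c, 0x09, 0x77]

RES = [ 0x7c  0x5d  0x73  0x10  0x64  0x6c  0x09  0x77 ]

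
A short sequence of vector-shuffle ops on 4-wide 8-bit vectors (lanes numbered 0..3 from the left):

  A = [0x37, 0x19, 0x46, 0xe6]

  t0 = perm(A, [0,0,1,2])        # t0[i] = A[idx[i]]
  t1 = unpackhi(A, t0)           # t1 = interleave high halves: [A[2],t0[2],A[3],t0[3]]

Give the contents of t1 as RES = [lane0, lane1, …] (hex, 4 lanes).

t0 = [0x37, 0x37, 0x19, 0x46]
t1 = [0x46, 0x19, 0xe6, 0x46]

RES = [ 0x46  0x19  0xe6  0x46 ]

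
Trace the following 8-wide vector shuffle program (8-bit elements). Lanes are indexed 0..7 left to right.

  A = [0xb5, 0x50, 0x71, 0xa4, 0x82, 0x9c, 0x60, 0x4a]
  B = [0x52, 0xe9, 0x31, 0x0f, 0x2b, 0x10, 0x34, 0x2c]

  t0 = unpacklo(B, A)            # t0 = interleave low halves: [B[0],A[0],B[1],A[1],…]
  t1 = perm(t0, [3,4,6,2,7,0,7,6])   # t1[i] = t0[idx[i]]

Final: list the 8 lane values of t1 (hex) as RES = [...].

RES = [0x50, 0x31, 0x0f, 0xe9, 0xa4, 0x52, 0xa4, 0x0f]

t0 = [0x52, 0xb5, 0xe9, 0x50, 0x31, 0x71, 0x0f, 0xa4]
t1 = [0x50, 0x31, 0x0f, 0xe9, 0xa4, 0x52, 0xa4, 0x0f]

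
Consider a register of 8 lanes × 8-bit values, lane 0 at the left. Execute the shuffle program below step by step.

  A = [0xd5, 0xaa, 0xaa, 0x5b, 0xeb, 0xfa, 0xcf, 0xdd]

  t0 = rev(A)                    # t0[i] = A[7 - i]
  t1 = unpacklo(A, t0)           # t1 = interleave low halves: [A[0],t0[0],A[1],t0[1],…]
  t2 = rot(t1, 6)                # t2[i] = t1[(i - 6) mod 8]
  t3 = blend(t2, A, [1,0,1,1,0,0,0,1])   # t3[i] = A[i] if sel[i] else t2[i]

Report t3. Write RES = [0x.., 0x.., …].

RES = [ 0xd5  0xcf  0xaa  0x5b  0x5b  0xeb  0xd5  0xdd ]

t0 = [0xdd, 0xcf, 0xfa, 0xeb, 0x5b, 0xaa, 0xaa, 0xd5]
t1 = [0xd5, 0xdd, 0xaa, 0xcf, 0xaa, 0xfa, 0x5b, 0xeb]
t2 = [0xaa, 0xcf, 0xaa, 0xfa, 0x5b, 0xeb, 0xd5, 0xdd]
t3 = [0xd5, 0xcf, 0xaa, 0x5b, 0x5b, 0xeb, 0xd5, 0xdd]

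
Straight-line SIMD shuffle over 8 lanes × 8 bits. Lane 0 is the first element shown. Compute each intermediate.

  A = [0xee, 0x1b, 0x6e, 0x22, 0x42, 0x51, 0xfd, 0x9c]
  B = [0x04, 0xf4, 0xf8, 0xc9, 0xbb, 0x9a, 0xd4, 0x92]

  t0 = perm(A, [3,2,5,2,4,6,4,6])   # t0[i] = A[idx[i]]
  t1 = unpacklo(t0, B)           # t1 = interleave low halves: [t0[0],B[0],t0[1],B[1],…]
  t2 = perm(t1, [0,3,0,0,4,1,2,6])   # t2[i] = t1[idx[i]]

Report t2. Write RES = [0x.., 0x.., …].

RES = [ 0x22  0xf4  0x22  0x22  0x51  0x04  0x6e  0x6e ]

→ t0 |22|6e|51|6e|42|fd|42|fd|
→ t1 |22|04|6e|f4|51|f8|6e|c9|
→ t2 |22|f4|22|22|51|04|6e|6e|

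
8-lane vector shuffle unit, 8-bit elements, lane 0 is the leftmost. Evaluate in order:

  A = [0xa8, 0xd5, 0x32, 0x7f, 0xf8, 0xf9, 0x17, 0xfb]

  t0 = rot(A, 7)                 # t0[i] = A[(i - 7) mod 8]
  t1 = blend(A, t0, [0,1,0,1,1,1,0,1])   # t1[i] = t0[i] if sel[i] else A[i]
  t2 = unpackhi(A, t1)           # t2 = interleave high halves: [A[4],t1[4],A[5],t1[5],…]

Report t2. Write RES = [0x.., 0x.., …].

RES = [ 0xf8  0xf9  0xf9  0x17  0x17  0x17  0xfb  0xa8 ]

t0 = [0xd5, 0x32, 0x7f, 0xf8, 0xf9, 0x17, 0xfb, 0xa8]
t1 = [0xa8, 0x32, 0x32, 0xf8, 0xf9, 0x17, 0x17, 0xa8]
t2 = [0xf8, 0xf9, 0xf9, 0x17, 0x17, 0x17, 0xfb, 0xa8]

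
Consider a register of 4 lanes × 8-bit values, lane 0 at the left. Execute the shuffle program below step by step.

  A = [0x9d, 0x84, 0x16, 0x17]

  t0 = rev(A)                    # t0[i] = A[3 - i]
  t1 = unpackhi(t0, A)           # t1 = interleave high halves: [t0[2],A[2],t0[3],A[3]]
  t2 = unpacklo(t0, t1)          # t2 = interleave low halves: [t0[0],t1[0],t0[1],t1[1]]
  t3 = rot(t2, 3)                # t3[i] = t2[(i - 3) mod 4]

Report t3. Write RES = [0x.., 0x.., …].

  t0: 17 16 84 9d
  t1: 84 16 9d 17
  t2: 17 84 16 16
  t3: 84 16 16 17

RES = [ 0x84  0x16  0x16  0x17 ]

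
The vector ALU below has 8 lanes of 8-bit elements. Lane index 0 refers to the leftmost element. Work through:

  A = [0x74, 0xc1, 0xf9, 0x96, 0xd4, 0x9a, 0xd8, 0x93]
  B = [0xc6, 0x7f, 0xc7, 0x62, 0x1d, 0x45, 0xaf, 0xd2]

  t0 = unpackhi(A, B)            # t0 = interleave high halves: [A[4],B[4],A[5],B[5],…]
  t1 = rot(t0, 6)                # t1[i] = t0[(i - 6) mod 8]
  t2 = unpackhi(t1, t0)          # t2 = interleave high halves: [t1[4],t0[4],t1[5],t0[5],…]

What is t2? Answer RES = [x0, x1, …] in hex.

→ t0 |d4|1d|9a|45|d8|af|93|d2|
→ t1 |9a|45|d8|af|93|d2|d4|1d|
→ t2 |93|d8|d2|af|d4|93|1d|d2|

RES = [ 0x93  0xd8  0xd2  0xaf  0xd4  0x93  0x1d  0xd2 ]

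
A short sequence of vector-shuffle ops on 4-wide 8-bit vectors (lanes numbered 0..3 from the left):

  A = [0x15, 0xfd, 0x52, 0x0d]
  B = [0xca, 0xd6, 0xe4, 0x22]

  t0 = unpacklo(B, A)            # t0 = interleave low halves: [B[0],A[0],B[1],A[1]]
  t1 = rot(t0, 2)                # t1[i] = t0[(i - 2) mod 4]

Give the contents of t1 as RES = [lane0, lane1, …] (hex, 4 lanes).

RES = [0xd6, 0xfd, 0xca, 0x15]

t0 = [0xca, 0x15, 0xd6, 0xfd]
t1 = [0xd6, 0xfd, 0xca, 0x15]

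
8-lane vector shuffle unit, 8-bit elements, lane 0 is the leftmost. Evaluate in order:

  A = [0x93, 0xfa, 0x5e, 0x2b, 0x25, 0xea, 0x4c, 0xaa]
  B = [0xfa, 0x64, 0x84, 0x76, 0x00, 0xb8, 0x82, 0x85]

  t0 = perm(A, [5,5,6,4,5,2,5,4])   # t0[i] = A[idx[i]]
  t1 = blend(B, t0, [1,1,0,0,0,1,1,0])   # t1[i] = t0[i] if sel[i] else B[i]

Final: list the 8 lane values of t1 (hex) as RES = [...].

RES = [ 0xea  0xea  0x84  0x76  0x00  0x5e  0xea  0x85 ]

→ t0 |ea|ea|4c|25|ea|5e|ea|25|
→ t1 |ea|ea|84|76|00|5e|ea|85|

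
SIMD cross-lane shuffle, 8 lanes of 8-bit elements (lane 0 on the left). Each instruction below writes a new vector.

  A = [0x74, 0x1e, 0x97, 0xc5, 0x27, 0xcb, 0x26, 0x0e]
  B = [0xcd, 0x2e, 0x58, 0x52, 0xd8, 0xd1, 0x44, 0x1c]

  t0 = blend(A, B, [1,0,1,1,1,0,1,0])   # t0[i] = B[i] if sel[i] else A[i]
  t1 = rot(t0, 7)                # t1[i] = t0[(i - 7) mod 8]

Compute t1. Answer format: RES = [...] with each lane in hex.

t0 = [0xcd, 0x1e, 0x58, 0x52, 0xd8, 0xcb, 0x44, 0x0e]
t1 = [0x1e, 0x58, 0x52, 0xd8, 0xcb, 0x44, 0x0e, 0xcd]

RES = [0x1e, 0x58, 0x52, 0xd8, 0xcb, 0x44, 0x0e, 0xcd]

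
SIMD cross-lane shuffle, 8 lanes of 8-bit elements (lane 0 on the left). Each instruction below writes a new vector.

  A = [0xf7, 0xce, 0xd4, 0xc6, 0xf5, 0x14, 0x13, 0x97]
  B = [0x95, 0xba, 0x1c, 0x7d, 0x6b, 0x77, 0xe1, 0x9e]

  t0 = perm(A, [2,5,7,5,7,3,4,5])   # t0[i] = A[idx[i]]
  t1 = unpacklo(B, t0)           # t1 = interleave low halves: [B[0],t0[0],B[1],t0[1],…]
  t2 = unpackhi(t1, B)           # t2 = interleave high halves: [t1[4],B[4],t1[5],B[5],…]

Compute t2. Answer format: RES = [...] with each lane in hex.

  t0: d4 14 97 14 97 c6 f5 14
  t1: 95 d4 ba 14 1c 97 7d 14
  t2: 1c 6b 97 77 7d e1 14 9e

RES = [0x1c, 0x6b, 0x97, 0x77, 0x7d, 0xe1, 0x14, 0x9e]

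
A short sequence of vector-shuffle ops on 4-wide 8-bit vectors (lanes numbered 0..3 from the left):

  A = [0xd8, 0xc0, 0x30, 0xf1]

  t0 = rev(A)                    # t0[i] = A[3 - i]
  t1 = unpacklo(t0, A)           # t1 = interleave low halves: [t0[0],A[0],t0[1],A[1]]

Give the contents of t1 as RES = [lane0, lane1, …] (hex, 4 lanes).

→ t0 |f1|30|c0|d8|
→ t1 |f1|d8|30|c0|

RES = [0xf1, 0xd8, 0x30, 0xc0]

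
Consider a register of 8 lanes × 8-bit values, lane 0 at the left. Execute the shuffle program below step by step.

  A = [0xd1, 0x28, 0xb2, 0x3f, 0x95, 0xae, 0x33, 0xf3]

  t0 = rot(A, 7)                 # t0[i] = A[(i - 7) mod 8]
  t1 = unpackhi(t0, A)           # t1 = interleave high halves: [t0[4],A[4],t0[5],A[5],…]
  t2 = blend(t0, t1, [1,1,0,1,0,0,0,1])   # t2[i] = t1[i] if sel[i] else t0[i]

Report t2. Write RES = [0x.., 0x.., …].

t0 = [0x28, 0xb2, 0x3f, 0x95, 0xae, 0x33, 0xf3, 0xd1]
t1 = [0xae, 0x95, 0x33, 0xae, 0xf3, 0x33, 0xd1, 0xf3]
t2 = [0xae, 0x95, 0x3f, 0xae, 0xae, 0x33, 0xf3, 0xf3]

RES = [ 0xae  0x95  0x3f  0xae  0xae  0x33  0xf3  0xf3 ]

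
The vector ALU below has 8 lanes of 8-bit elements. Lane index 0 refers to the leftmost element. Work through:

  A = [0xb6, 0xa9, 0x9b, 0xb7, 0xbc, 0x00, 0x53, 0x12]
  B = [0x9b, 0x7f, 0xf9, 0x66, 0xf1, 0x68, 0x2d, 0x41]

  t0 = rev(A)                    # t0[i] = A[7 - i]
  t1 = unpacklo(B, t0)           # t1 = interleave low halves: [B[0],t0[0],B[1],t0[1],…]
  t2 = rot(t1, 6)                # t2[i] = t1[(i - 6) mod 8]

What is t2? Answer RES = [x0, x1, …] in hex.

RES = [0x7f, 0x53, 0xf9, 0x00, 0x66, 0xbc, 0x9b, 0x12]

t0 = [0x12, 0x53, 0x00, 0xbc, 0xb7, 0x9b, 0xa9, 0xb6]
t1 = [0x9b, 0x12, 0x7f, 0x53, 0xf9, 0x00, 0x66, 0xbc]
t2 = [0x7f, 0x53, 0xf9, 0x00, 0x66, 0xbc, 0x9b, 0x12]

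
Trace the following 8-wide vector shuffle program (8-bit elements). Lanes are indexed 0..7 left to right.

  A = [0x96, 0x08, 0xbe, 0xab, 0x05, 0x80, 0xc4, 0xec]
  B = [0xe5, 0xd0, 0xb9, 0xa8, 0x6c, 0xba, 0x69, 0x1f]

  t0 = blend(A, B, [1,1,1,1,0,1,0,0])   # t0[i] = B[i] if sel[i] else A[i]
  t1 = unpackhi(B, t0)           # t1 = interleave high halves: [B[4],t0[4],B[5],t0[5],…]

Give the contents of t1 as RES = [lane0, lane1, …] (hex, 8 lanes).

RES = [ 0x6c  0x05  0xba  0xba  0x69  0xc4  0x1f  0xec ]

→ t0 |e5|d0|b9|a8|05|ba|c4|ec|
→ t1 |6c|05|ba|ba|69|c4|1f|ec|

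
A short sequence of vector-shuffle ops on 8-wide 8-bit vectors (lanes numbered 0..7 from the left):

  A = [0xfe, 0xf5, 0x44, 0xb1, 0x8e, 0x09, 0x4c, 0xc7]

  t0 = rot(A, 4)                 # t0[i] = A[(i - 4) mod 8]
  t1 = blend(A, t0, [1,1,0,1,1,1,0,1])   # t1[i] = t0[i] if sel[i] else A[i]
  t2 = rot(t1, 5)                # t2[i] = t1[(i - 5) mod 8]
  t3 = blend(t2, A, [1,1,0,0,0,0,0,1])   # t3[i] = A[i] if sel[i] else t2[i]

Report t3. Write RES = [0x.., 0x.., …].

  t0: 8e 09 4c c7 fe f5 44 b1
  t1: 8e 09 44 c7 fe f5 4c b1
  t2: c7 fe f5 4c b1 8e 09 44
  t3: fe f5 f5 4c b1 8e 09 c7

RES = [0xfe, 0xf5, 0xf5, 0x4c, 0xb1, 0x8e, 0x09, 0xc7]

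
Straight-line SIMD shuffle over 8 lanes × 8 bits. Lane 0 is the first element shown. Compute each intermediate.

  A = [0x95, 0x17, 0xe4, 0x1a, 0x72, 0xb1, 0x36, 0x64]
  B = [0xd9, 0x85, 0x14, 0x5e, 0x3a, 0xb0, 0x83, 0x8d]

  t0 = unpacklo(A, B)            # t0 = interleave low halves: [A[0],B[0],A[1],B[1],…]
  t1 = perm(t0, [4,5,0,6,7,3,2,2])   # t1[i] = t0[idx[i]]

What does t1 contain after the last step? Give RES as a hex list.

RES = [ 0xe4  0x14  0x95  0x1a  0x5e  0x85  0x17  0x17 ]

t0 = [0x95, 0xd9, 0x17, 0x85, 0xe4, 0x14, 0x1a, 0x5e]
t1 = [0xe4, 0x14, 0x95, 0x1a, 0x5e, 0x85, 0x17, 0x17]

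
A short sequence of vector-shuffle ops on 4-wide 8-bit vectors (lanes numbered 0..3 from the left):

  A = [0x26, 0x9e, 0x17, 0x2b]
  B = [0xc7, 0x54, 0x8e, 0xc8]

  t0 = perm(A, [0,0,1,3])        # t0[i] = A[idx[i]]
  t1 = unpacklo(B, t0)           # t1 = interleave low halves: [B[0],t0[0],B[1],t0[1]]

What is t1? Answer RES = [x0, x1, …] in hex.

t0 = [0x26, 0x26, 0x9e, 0x2b]
t1 = [0xc7, 0x26, 0x54, 0x26]

RES = [ 0xc7  0x26  0x54  0x26 ]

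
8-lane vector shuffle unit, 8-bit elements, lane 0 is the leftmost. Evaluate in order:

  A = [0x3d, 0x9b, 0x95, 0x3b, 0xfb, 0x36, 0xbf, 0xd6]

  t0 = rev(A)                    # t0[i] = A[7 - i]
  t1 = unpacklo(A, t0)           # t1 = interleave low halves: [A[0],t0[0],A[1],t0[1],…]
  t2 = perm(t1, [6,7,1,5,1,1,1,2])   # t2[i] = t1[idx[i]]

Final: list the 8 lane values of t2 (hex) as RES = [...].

RES = [0x3b, 0xfb, 0xd6, 0x36, 0xd6, 0xd6, 0xd6, 0x9b]

→ t0 |d6|bf|36|fb|3b|95|9b|3d|
→ t1 |3d|d6|9b|bf|95|36|3b|fb|
→ t2 |3b|fb|d6|36|d6|d6|d6|9b|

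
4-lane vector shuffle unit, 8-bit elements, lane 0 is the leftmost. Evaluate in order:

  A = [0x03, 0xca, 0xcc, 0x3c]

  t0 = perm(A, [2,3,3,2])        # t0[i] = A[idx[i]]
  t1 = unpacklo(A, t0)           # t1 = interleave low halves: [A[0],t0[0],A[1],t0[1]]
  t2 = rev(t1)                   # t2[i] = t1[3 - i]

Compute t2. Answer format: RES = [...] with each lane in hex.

RES = [0x3c, 0xca, 0xcc, 0x03]

→ t0 |cc|3c|3c|cc|
→ t1 |03|cc|ca|3c|
→ t2 |3c|ca|cc|03|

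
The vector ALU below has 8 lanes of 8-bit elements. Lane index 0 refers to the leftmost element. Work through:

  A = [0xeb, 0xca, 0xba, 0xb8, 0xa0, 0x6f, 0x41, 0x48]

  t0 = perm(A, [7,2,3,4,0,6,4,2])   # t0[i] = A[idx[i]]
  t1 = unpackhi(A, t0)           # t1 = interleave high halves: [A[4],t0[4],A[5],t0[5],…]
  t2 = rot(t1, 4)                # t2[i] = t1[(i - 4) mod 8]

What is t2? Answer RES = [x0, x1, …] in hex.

→ t0 |48|ba|b8|a0|eb|41|a0|ba|
→ t1 |a0|eb|6f|41|41|a0|48|ba|
→ t2 |41|a0|48|ba|a0|eb|6f|41|

RES = [0x41, 0xa0, 0x48, 0xba, 0xa0, 0xeb, 0x6f, 0x41]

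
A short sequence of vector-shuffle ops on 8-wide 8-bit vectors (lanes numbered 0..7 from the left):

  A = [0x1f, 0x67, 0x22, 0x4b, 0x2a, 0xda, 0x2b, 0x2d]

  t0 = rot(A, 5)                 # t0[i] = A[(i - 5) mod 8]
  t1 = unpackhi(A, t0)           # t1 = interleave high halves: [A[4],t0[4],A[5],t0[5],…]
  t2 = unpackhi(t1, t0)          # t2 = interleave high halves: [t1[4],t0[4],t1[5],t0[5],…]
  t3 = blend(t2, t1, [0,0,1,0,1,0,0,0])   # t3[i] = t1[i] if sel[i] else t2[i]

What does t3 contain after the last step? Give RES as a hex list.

t0 = [0x4b, 0x2a, 0xda, 0x2b, 0x2d, 0x1f, 0x67, 0x22]
t1 = [0x2a, 0x2d, 0xda, 0x1f, 0x2b, 0x67, 0x2d, 0x22]
t2 = [0x2b, 0x2d, 0x67, 0x1f, 0x2d, 0x67, 0x22, 0x22]
t3 = [0x2b, 0x2d, 0xda, 0x1f, 0x2b, 0x67, 0x22, 0x22]

RES = [ 0x2b  0x2d  0xda  0x1f  0x2b  0x67  0x22  0x22 ]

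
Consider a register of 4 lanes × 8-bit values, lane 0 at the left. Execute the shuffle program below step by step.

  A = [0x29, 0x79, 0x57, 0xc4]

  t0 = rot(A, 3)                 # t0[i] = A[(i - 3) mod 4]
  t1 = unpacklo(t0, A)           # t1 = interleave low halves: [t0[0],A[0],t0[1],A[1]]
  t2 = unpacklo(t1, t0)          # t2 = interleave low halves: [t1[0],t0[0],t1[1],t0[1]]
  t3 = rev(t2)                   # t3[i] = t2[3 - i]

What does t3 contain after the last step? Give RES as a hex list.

RES = [ 0x57  0x29  0x79  0x79 ]

→ t0 |79|57|c4|29|
→ t1 |79|29|57|79|
→ t2 |79|79|29|57|
→ t3 |57|29|79|79|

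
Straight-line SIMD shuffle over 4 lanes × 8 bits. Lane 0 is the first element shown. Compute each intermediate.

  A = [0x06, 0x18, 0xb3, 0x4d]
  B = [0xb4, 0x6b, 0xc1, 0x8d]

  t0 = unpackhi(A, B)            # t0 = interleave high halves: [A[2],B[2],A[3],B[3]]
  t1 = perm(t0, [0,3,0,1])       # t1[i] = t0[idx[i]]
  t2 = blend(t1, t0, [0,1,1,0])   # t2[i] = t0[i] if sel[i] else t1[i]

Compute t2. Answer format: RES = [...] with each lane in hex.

t0 = [0xb3, 0xc1, 0x4d, 0x8d]
t1 = [0xb3, 0x8d, 0xb3, 0xc1]
t2 = [0xb3, 0xc1, 0x4d, 0xc1]

RES = [ 0xb3  0xc1  0x4d  0xc1 ]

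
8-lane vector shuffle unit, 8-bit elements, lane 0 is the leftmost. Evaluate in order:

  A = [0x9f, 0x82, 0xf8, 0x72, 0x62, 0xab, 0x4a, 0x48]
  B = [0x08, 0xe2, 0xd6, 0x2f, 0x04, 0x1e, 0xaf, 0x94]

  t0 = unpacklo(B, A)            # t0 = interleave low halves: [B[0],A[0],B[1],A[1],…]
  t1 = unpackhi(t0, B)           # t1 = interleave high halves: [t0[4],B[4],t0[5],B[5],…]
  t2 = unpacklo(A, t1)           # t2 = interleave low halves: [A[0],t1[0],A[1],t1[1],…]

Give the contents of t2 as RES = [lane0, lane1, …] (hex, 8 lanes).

RES = [ 0x9f  0xd6  0x82  0x04  0xf8  0xf8  0x72  0x1e ]

t0 = [0x08, 0x9f, 0xe2, 0x82, 0xd6, 0xf8, 0x2f, 0x72]
t1 = [0xd6, 0x04, 0xf8, 0x1e, 0x2f, 0xaf, 0x72, 0x94]
t2 = [0x9f, 0xd6, 0x82, 0x04, 0xf8, 0xf8, 0x72, 0x1e]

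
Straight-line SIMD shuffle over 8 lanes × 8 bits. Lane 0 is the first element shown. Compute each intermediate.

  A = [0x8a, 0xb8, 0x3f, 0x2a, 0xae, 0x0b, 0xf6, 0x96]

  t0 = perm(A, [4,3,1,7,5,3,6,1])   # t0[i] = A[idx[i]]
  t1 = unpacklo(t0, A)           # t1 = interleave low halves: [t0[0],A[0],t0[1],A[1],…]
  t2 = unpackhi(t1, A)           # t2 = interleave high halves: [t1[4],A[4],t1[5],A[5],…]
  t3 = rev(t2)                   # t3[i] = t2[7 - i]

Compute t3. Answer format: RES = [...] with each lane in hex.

RES = [0x96, 0x2a, 0xf6, 0x96, 0x0b, 0x3f, 0xae, 0xb8]

  t0: ae 2a b8 96 0b 2a f6 b8
  t1: ae 8a 2a b8 b8 3f 96 2a
  t2: b8 ae 3f 0b 96 f6 2a 96
  t3: 96 2a f6 96 0b 3f ae b8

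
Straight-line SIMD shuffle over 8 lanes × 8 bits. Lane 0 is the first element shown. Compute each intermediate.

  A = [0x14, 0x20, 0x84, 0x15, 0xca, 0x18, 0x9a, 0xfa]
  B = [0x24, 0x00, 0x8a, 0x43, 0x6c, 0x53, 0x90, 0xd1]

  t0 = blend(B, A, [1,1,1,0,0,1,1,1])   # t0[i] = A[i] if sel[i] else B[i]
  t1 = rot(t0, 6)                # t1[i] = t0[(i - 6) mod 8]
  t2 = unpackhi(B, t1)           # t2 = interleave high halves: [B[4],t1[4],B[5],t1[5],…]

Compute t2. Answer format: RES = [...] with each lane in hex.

  t0: 14 20 84 43 6c 18 9a fa
  t1: 84 43 6c 18 9a fa 14 20
  t2: 6c 9a 53 fa 90 14 d1 20

RES = [0x6c, 0x9a, 0x53, 0xfa, 0x90, 0x14, 0xd1, 0x20]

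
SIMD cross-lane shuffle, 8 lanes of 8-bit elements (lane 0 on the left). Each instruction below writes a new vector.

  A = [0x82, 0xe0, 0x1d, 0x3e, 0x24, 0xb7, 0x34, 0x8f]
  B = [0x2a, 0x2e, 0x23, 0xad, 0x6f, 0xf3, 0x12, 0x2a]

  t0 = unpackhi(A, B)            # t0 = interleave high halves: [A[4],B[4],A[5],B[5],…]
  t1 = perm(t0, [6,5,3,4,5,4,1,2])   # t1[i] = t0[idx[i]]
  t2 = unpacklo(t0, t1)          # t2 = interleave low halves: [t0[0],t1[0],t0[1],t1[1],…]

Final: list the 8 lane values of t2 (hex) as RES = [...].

  t0: 24 6f b7 f3 34 12 8f 2a
  t1: 8f 12 f3 34 12 34 6f b7
  t2: 24 8f 6f 12 b7 f3 f3 34

RES = [0x24, 0x8f, 0x6f, 0x12, 0xb7, 0xf3, 0xf3, 0x34]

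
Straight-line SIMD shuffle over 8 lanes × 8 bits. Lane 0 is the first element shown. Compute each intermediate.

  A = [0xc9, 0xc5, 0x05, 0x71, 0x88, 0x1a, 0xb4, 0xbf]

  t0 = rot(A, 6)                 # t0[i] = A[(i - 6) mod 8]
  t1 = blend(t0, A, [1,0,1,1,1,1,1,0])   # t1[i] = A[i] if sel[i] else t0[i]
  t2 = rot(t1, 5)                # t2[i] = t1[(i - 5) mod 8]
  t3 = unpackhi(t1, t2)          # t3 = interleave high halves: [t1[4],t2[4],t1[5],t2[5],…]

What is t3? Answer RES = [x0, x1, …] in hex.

RES = [0x88, 0xc5, 0x1a, 0xc9, 0xb4, 0x71, 0xc5, 0x05]

→ t0 |05|71|88|1a|b4|bf|c9|c5|
→ t1 |c9|71|05|71|88|1a|b4|c5|
→ t2 |71|88|1a|b4|c5|c9|71|05|
→ t3 |88|c5|1a|c9|b4|71|c5|05|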